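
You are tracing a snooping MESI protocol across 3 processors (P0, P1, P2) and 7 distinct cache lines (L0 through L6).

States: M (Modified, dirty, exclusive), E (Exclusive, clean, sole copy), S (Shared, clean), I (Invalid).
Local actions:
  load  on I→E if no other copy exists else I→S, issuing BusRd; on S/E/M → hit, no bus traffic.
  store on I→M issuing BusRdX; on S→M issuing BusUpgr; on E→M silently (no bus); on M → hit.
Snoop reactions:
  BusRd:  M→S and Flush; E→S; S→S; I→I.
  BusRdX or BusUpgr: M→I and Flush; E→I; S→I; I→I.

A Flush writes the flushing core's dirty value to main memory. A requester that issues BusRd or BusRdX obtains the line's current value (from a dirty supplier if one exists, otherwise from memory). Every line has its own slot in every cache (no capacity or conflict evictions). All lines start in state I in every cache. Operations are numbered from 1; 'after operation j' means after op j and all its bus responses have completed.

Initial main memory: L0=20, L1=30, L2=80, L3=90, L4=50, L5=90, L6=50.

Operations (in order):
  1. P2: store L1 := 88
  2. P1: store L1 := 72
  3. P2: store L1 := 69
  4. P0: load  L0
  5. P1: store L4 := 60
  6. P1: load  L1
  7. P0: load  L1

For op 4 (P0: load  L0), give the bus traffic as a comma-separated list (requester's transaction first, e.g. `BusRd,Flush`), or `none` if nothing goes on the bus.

[1] P2: store L1 := 88 | P0:I, P1:I, P2:M(88) | bus: BusRdX
[2] P1: store L1 := 72 | P0:I, P1:M(72), P2:I | bus: BusRdX,Flush
[3] P2: store L1 := 69 | P0:I, P1:I, P2:M(69) | bus: BusRdX,Flush
[4] P0: load  L0 | P0:E(20), P1:I, P2:I | bus: BusRd
[5] P1: store L4 := 60 | P0:I, P1:M(60), P2:I | bus: BusRdX
[6] P1: load  L1 | P0:I, P1:S(69), P2:S(69) | bus: BusRd,Flush
[7] P0: load  L1 | P0:S(69), P1:S(69), P2:S(69) | bus: BusRd

bus = BusRd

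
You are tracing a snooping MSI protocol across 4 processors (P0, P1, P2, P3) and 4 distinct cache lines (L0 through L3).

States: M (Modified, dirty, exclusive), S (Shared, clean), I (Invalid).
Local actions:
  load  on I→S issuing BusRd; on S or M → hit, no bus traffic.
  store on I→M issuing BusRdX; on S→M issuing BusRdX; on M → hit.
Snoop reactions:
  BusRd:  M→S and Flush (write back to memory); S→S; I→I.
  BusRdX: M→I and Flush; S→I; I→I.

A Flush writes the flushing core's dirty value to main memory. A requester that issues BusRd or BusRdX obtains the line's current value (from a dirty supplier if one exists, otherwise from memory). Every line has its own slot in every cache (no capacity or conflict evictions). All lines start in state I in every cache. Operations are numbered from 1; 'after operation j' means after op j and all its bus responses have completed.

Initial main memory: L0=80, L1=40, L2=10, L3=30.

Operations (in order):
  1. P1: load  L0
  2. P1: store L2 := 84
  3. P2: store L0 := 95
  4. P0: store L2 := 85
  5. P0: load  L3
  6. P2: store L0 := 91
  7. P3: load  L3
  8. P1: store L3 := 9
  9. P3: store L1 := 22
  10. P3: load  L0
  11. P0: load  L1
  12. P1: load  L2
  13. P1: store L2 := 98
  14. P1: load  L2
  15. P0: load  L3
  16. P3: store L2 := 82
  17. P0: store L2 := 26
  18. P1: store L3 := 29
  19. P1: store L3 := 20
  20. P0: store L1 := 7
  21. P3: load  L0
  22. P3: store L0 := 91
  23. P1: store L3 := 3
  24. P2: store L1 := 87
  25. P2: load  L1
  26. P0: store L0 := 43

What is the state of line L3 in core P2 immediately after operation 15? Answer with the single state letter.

state = I

  op1 P1: load  L0 → I/S/I/I on L0; bus BusRd; mem=80
  op2 P1: store L2 := 84 → I/M/I/I on L2; bus BusRdX; mem=10
  op3 P2: store L0 := 95 → I/I/M/I on L0; bus BusRdX; mem=80
  op4 P0: store L2 := 85 → M/I/I/I on L2; bus BusRdX Flush; mem=84
  op5 P0: load  L3 → S/I/I/I on L3; bus BusRd; mem=30
  op6 P2: store L0 := 91 → I/I/M/I on L0; bus (none); mem=80
  op7 P3: load  L3 → S/I/I/S on L3; bus BusRd; mem=30
  op8 P1: store L3 := 9 → I/M/I/I on L3; bus BusRdX; mem=30
  op9 P3: store L1 := 22 → I/I/I/M on L1; bus BusRdX; mem=40
  op10 P3: load  L0 → I/I/S/S on L0; bus BusRd Flush; mem=91
  op11 P0: load  L1 → S/I/I/S on L1; bus BusRd Flush; mem=22
  op12 P1: load  L2 → S/S/I/I on L2; bus BusRd Flush; mem=85
  op13 P1: store L2 := 98 → I/M/I/I on L2; bus BusRdX; mem=85
  op14 P1: load  L2 → I/M/I/I on L2; bus (none); mem=85
  op15 P0: load  L3 → S/S/I/I on L3; bus BusRd Flush; mem=9
  op16 P3: store L2 := 82 → I/I/I/M on L2; bus BusRdX Flush; mem=98
  op17 P0: store L2 := 26 → M/I/I/I on L2; bus BusRdX Flush; mem=82
  op18 P1: store L3 := 29 → I/M/I/I on L3; bus BusRdX; mem=9
  op19 P1: store L3 := 20 → I/M/I/I on L3; bus (none); mem=9
  op20 P0: store L1 := 7 → M/I/I/I on L1; bus BusRdX; mem=22
  op21 P3: load  L0 → I/I/S/S on L0; bus (none); mem=91
  op22 P3: store L0 := 91 → I/I/I/M on L0; bus BusRdX; mem=91
  op23 P1: store L3 := 3 → I/M/I/I on L3; bus (none); mem=9
  op24 P2: store L1 := 87 → I/I/M/I on L1; bus BusRdX Flush; mem=7
  op25 P2: load  L1 → I/I/M/I on L1; bus (none); mem=7
  op26 P0: store L0 := 43 → M/I/I/I on L0; bus BusRdX Flush; mem=91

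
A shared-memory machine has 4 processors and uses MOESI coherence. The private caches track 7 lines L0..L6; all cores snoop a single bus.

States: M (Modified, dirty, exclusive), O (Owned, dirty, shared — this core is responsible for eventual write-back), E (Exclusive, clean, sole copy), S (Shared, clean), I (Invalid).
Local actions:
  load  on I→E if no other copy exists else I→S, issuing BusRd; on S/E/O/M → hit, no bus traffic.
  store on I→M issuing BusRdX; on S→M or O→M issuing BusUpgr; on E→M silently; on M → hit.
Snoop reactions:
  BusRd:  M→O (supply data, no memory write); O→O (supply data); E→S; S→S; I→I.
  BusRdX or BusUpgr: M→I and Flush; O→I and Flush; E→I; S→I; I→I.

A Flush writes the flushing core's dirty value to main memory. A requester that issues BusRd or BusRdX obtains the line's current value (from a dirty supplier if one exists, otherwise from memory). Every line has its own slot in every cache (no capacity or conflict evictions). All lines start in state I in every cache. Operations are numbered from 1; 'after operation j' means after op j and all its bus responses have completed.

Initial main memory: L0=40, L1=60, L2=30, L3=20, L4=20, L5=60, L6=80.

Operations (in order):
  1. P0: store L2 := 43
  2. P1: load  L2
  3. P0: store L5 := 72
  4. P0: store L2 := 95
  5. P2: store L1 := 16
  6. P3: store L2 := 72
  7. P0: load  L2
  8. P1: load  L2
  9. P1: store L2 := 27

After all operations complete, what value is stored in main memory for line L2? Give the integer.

  op1 P0: store L2 := 43 → M/I/I/I on L2; bus BusRdX; mem=30
  op2 P1: load  L2 → O/S/I/I on L2; bus BusRd; mem=30
  op3 P0: store L5 := 72 → M/I/I/I on L5; bus BusRdX; mem=60
  op4 P0: store L2 := 95 → M/I/I/I on L2; bus BusUpgr; mem=30
  op5 P2: store L1 := 16 → I/I/M/I on L1; bus BusRdX; mem=60
  op6 P3: store L2 := 72 → I/I/I/M on L2; bus BusRdX Flush; mem=95
  op7 P0: load  L2 → S/I/I/O on L2; bus BusRd; mem=95
  op8 P1: load  L2 → S/S/I/O on L2; bus BusRd; mem=95
  op9 P1: store L2 := 27 → I/M/I/I on L2; bus BusUpgr Flush; mem=72

memory[L2] = 72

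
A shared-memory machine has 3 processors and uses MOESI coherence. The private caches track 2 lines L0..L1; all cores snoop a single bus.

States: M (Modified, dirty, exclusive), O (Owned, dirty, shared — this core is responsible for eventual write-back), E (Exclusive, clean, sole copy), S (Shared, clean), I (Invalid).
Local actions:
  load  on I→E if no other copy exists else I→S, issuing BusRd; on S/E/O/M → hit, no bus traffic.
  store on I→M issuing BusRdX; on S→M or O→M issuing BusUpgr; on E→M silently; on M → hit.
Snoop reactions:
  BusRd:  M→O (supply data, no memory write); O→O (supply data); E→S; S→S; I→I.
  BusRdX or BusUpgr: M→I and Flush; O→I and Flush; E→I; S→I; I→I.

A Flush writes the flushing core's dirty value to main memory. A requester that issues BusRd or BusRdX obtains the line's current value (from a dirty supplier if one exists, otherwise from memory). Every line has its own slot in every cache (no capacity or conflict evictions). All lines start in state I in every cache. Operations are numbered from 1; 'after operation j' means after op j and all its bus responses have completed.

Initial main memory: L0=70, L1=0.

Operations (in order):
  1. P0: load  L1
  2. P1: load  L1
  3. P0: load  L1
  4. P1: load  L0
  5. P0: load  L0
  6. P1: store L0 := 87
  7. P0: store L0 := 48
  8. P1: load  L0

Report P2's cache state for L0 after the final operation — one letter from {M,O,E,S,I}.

state = I

step 1: P0: load  L1  ⟶  EII  (L1)  txn=BusRd  M[L1]=0
step 2: P1: load  L1  ⟶  SSI  (L1)  txn=BusRd  M[L1]=0
step 3: P0: load  L1  ⟶  SSI  (L1)  txn=∅  M[L1]=0
step 4: P1: load  L0  ⟶  IEI  (L0)  txn=BusRd  M[L0]=70
step 5: P0: load  L0  ⟶  SSI  (L0)  txn=BusRd  M[L0]=70
step 6: P1: store L0 := 87  ⟶  IMI  (L0)  txn=BusUpgr  M[L0]=70
step 7: P0: store L0 := 48  ⟶  MII  (L0)  txn=BusRdX+Flush  M[L0]=87
step 8: P1: load  L0  ⟶  OSI  (L0)  txn=BusRd  M[L0]=87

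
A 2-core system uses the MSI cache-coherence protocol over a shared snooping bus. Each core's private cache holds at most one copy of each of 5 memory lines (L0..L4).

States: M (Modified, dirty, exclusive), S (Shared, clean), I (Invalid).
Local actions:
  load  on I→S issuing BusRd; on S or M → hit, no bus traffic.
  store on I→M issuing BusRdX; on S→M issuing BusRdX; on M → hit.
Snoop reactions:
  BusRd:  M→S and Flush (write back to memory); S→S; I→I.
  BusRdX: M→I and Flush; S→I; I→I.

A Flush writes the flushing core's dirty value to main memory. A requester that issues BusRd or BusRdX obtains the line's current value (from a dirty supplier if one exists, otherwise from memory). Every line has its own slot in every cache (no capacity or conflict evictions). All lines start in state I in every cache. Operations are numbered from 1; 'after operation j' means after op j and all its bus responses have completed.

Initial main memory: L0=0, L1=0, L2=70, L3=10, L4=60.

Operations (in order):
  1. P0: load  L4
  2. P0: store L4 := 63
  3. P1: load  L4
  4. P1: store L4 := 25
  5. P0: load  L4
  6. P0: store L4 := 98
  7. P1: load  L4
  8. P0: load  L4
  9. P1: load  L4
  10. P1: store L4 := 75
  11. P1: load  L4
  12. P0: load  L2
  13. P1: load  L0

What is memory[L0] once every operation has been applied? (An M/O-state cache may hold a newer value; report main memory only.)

memory[L0] = 0

  op1 P0: load  L4 → S/I on L4; bus BusRd; mem=60
  op2 P0: store L4 := 63 → M/I on L4; bus BusRdX; mem=60
  op3 P1: load  L4 → S/S on L4; bus BusRd Flush; mem=63
  op4 P1: store L4 := 25 → I/M on L4; bus BusRdX; mem=63
  op5 P0: load  L4 → S/S on L4; bus BusRd Flush; mem=25
  op6 P0: store L4 := 98 → M/I on L4; bus BusRdX; mem=25
  op7 P1: load  L4 → S/S on L4; bus BusRd Flush; mem=98
  op8 P0: load  L4 → S/S on L4; bus (none); mem=98
  op9 P1: load  L4 → S/S on L4; bus (none); mem=98
  op10 P1: store L4 := 75 → I/M on L4; bus BusRdX; mem=98
  op11 P1: load  L4 → I/M on L4; bus (none); mem=98
  op12 P0: load  L2 → S/I on L2; bus BusRd; mem=70
  op13 P1: load  L0 → I/S on L0; bus BusRd; mem=0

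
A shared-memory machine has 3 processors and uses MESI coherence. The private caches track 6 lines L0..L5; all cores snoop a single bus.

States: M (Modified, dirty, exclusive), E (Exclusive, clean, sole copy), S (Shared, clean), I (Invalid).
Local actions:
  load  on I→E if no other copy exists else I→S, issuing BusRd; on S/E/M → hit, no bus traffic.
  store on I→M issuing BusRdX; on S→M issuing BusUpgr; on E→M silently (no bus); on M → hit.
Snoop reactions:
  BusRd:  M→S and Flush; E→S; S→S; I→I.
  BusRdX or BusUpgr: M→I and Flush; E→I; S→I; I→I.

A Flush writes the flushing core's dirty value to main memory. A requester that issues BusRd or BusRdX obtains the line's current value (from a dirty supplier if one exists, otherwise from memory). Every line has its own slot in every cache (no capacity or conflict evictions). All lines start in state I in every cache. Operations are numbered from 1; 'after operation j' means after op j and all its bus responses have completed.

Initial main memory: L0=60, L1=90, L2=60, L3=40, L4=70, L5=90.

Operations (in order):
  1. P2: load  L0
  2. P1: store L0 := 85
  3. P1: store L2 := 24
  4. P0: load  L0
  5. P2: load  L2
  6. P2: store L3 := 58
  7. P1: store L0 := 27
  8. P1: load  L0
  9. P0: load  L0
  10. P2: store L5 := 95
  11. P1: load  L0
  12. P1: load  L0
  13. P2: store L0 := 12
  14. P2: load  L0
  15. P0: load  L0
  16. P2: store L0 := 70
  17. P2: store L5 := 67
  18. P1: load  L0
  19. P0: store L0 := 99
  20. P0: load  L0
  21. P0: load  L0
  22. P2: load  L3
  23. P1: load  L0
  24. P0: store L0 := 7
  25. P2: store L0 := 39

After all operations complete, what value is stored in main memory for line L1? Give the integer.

memory[L1] = 90

step 1: P2: load  L0  ⟶  IIE  (L0)  txn=BusRd  M[L0]=60
step 2: P1: store L0 := 85  ⟶  IMI  (L0)  txn=BusRdX  M[L0]=60
step 3: P1: store L2 := 24  ⟶  IMI  (L2)  txn=BusRdX  M[L2]=60
step 4: P0: load  L0  ⟶  SSI  (L0)  txn=BusRd+Flush  M[L0]=85
step 5: P2: load  L2  ⟶  ISS  (L2)  txn=BusRd+Flush  M[L2]=24
step 6: P2: store L3 := 58  ⟶  IIM  (L3)  txn=BusRdX  M[L3]=40
step 7: P1: store L0 := 27  ⟶  IMI  (L0)  txn=BusUpgr  M[L0]=85
step 8: P1: load  L0  ⟶  IMI  (L0)  txn=∅  M[L0]=85
step 9: P0: load  L0  ⟶  SSI  (L0)  txn=BusRd+Flush  M[L0]=27
step 10: P2: store L5 := 95  ⟶  IIM  (L5)  txn=BusRdX  M[L5]=90
step 11: P1: load  L0  ⟶  SSI  (L0)  txn=∅  M[L0]=27
step 12: P1: load  L0  ⟶  SSI  (L0)  txn=∅  M[L0]=27
step 13: P2: store L0 := 12  ⟶  IIM  (L0)  txn=BusRdX  M[L0]=27
step 14: P2: load  L0  ⟶  IIM  (L0)  txn=∅  M[L0]=27
step 15: P0: load  L0  ⟶  SIS  (L0)  txn=BusRd+Flush  M[L0]=12
step 16: P2: store L0 := 70  ⟶  IIM  (L0)  txn=BusUpgr  M[L0]=12
step 17: P2: store L5 := 67  ⟶  IIM  (L5)  txn=∅  M[L5]=90
step 18: P1: load  L0  ⟶  ISS  (L0)  txn=BusRd+Flush  M[L0]=70
step 19: P0: store L0 := 99  ⟶  MII  (L0)  txn=BusRdX  M[L0]=70
step 20: P0: load  L0  ⟶  MII  (L0)  txn=∅  M[L0]=70
step 21: P0: load  L0  ⟶  MII  (L0)  txn=∅  M[L0]=70
step 22: P2: load  L3  ⟶  IIM  (L3)  txn=∅  M[L3]=40
step 23: P1: load  L0  ⟶  SSI  (L0)  txn=BusRd+Flush  M[L0]=99
step 24: P0: store L0 := 7  ⟶  MII  (L0)  txn=BusUpgr  M[L0]=99
step 25: P2: store L0 := 39  ⟶  IIM  (L0)  txn=BusRdX+Flush  M[L0]=7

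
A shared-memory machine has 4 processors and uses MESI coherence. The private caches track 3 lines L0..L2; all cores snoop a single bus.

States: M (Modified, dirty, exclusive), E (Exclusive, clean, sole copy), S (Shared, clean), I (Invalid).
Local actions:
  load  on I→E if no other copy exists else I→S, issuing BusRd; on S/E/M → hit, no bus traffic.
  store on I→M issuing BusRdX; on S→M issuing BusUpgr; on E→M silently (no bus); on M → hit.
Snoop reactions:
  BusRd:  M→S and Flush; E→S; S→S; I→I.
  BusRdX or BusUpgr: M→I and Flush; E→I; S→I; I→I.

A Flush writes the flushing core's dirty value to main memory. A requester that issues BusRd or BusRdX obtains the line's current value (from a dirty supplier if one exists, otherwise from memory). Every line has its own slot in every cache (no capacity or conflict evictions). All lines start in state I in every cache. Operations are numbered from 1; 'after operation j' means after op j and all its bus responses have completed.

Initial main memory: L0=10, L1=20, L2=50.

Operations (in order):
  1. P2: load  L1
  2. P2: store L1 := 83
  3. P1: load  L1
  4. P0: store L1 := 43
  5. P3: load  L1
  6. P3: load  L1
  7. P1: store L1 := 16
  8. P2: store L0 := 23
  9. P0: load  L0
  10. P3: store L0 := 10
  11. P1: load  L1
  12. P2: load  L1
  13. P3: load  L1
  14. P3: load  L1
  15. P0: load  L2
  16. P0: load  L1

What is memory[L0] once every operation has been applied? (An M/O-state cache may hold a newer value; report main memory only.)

[1] P2: load  L1 | P0:I, P1:I, P2:E(20), P3:I | bus: BusRd
[2] P2: store L1 := 83 | P0:I, P1:I, P2:M(83), P3:I | bus: none
[3] P1: load  L1 | P0:I, P1:S(83), P2:S(83), P3:I | bus: BusRd,Flush
[4] P0: store L1 := 43 | P0:M(43), P1:I, P2:I, P3:I | bus: BusRdX
[5] P3: load  L1 | P0:S(43), P1:I, P2:I, P3:S(43) | bus: BusRd,Flush
[6] P3: load  L1 | P0:S(43), P1:I, P2:I, P3:S(43) | bus: none
[7] P1: store L1 := 16 | P0:I, P1:M(16), P2:I, P3:I | bus: BusRdX
[8] P2: store L0 := 23 | P0:I, P1:I, P2:M(23), P3:I | bus: BusRdX
[9] P0: load  L0 | P0:S(23), P1:I, P2:S(23), P3:I | bus: BusRd,Flush
[10] P3: store L0 := 10 | P0:I, P1:I, P2:I, P3:M(10) | bus: BusRdX
[11] P1: load  L1 | P0:I, P1:M(16), P2:I, P3:I | bus: none
[12] P2: load  L1 | P0:I, P1:S(16), P2:S(16), P3:I | bus: BusRd,Flush
[13] P3: load  L1 | P0:I, P1:S(16), P2:S(16), P3:S(16) | bus: BusRd
[14] P3: load  L1 | P0:I, P1:S(16), P2:S(16), P3:S(16) | bus: none
[15] P0: load  L2 | P0:E(50), P1:I, P2:I, P3:I | bus: BusRd
[16] P0: load  L1 | P0:S(16), P1:S(16), P2:S(16), P3:S(16) | bus: BusRd

memory[L0] = 23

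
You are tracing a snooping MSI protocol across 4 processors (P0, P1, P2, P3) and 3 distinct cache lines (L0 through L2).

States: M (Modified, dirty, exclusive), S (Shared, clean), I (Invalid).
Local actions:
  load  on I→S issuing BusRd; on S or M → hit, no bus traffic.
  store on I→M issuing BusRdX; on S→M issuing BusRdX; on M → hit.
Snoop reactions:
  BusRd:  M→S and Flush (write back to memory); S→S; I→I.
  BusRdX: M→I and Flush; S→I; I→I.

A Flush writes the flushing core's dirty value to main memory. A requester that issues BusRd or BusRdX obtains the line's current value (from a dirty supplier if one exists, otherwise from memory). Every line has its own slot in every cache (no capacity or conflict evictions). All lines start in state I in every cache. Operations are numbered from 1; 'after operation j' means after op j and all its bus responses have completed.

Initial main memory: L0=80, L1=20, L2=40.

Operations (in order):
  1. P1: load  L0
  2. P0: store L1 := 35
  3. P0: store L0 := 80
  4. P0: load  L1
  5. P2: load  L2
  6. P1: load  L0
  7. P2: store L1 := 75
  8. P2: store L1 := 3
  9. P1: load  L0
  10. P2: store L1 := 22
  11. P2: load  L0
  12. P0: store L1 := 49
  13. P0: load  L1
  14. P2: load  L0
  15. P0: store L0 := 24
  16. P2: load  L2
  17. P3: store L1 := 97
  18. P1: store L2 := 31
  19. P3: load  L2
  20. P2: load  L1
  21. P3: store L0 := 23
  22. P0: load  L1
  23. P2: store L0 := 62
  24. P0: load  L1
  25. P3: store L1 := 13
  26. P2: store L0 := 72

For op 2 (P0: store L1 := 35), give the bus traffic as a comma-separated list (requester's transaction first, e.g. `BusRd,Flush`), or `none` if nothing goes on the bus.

  op1 P1: load  L0 → I/S/I/I on L0; bus BusRd; mem=80
  op2 P0: store L1 := 35 → M/I/I/I on L1; bus BusRdX; mem=20
  op3 P0: store L0 := 80 → M/I/I/I on L0; bus BusRdX; mem=80
  op4 P0: load  L1 → M/I/I/I on L1; bus (none); mem=20
  op5 P2: load  L2 → I/I/S/I on L2; bus BusRd; mem=40
  op6 P1: load  L0 → S/S/I/I on L0; bus BusRd Flush; mem=80
  op7 P2: store L1 := 75 → I/I/M/I on L1; bus BusRdX Flush; mem=35
  op8 P2: store L1 := 3 → I/I/M/I on L1; bus (none); mem=35
  op9 P1: load  L0 → S/S/I/I on L0; bus (none); mem=80
  op10 P2: store L1 := 22 → I/I/M/I on L1; bus (none); mem=35
  op11 P2: load  L0 → S/S/S/I on L0; bus BusRd; mem=80
  op12 P0: store L1 := 49 → M/I/I/I on L1; bus BusRdX Flush; mem=22
  op13 P0: load  L1 → M/I/I/I on L1; bus (none); mem=22
  op14 P2: load  L0 → S/S/S/I on L0; bus (none); mem=80
  op15 P0: store L0 := 24 → M/I/I/I on L0; bus BusRdX; mem=80
  op16 P2: load  L2 → I/I/S/I on L2; bus (none); mem=40
  op17 P3: store L1 := 97 → I/I/I/M on L1; bus BusRdX Flush; mem=49
  op18 P1: store L2 := 31 → I/M/I/I on L2; bus BusRdX; mem=40
  op19 P3: load  L2 → I/S/I/S on L2; bus BusRd Flush; mem=31
  op20 P2: load  L1 → I/I/S/S on L1; bus BusRd Flush; mem=97
  op21 P3: store L0 := 23 → I/I/I/M on L0; bus BusRdX Flush; mem=24
  op22 P0: load  L1 → S/I/S/S on L1; bus BusRd; mem=97
  op23 P2: store L0 := 62 → I/I/M/I on L0; bus BusRdX Flush; mem=23
  op24 P0: load  L1 → S/I/S/S on L1; bus (none); mem=97
  op25 P3: store L1 := 13 → I/I/I/M on L1; bus BusRdX; mem=97
  op26 P2: store L0 := 72 → I/I/M/I on L0; bus (none); mem=23

bus = BusRdX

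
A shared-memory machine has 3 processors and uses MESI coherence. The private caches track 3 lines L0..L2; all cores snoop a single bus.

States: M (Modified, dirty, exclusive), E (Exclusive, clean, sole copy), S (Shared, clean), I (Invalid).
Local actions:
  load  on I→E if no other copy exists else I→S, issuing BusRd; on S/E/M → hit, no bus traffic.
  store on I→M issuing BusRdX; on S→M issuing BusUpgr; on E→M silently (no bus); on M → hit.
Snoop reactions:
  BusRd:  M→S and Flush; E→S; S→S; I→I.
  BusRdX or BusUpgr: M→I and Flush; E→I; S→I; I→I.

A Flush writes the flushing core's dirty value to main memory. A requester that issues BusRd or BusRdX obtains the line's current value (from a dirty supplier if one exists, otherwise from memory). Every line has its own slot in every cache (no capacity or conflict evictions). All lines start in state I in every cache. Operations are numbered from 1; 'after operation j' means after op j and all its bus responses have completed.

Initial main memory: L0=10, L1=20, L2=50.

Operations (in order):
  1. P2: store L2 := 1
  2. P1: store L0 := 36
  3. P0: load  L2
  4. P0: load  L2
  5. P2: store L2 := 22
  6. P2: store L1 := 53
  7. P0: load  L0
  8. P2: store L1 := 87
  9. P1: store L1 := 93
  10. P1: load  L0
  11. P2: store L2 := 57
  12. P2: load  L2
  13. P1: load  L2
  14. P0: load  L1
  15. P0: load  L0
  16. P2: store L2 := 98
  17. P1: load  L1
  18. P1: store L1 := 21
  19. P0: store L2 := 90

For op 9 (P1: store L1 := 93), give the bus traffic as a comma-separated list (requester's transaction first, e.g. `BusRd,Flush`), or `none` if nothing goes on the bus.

bus = BusRdX,Flush

  op1 P2: store L2 := 1 → I/I/M on L2; bus BusRdX; mem=50
  op2 P1: store L0 := 36 → I/M/I on L0; bus BusRdX; mem=10
  op3 P0: load  L2 → S/I/S on L2; bus BusRd Flush; mem=1
  op4 P0: load  L2 → S/I/S on L2; bus (none); mem=1
  op5 P2: store L2 := 22 → I/I/M on L2; bus BusUpgr; mem=1
  op6 P2: store L1 := 53 → I/I/M on L1; bus BusRdX; mem=20
  op7 P0: load  L0 → S/S/I on L0; bus BusRd Flush; mem=36
  op8 P2: store L1 := 87 → I/I/M on L1; bus (none); mem=20
  op9 P1: store L1 := 93 → I/M/I on L1; bus BusRdX Flush; mem=87
  op10 P1: load  L0 → S/S/I on L0; bus (none); mem=36
  op11 P2: store L2 := 57 → I/I/M on L2; bus (none); mem=1
  op12 P2: load  L2 → I/I/M on L2; bus (none); mem=1
  op13 P1: load  L2 → I/S/S on L2; bus BusRd Flush; mem=57
  op14 P0: load  L1 → S/S/I on L1; bus BusRd Flush; mem=93
  op15 P0: load  L0 → S/S/I on L0; bus (none); mem=36
  op16 P2: store L2 := 98 → I/I/M on L2; bus BusUpgr; mem=57
  op17 P1: load  L1 → S/S/I on L1; bus (none); mem=93
  op18 P1: store L1 := 21 → I/M/I on L1; bus BusUpgr; mem=93
  op19 P0: store L2 := 90 → M/I/I on L2; bus BusRdX Flush; mem=98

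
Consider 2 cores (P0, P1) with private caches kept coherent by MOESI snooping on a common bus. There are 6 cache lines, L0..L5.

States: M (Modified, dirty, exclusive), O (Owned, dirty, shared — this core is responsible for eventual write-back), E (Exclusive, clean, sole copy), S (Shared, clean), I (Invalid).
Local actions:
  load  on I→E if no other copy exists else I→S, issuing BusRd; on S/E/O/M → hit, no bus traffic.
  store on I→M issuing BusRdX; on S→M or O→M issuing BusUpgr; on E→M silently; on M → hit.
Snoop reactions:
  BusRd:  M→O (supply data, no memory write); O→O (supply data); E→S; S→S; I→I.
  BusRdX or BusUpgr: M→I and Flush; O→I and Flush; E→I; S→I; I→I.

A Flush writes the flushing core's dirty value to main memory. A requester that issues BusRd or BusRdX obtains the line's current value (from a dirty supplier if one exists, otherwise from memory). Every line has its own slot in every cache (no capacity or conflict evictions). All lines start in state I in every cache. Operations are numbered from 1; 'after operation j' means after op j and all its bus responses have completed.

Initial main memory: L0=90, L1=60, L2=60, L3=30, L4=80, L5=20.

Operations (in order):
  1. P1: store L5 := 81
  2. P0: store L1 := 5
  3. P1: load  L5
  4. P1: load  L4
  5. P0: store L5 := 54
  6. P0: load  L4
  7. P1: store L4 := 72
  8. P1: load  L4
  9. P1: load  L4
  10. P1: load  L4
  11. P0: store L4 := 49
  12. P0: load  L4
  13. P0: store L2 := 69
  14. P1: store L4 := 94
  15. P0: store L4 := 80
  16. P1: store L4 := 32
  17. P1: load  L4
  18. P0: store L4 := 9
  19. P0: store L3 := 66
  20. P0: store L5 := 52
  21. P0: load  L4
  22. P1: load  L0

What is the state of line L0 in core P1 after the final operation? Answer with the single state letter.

step 1: P1: store L5 := 81  ⟶  IM  (L5)  txn=BusRdX  M[L5]=20
step 2: P0: store L1 := 5  ⟶  MI  (L1)  txn=BusRdX  M[L1]=60
step 3: P1: load  L5  ⟶  IM  (L5)  txn=∅  M[L5]=20
step 4: P1: load  L4  ⟶  IE  (L4)  txn=BusRd  M[L4]=80
step 5: P0: store L5 := 54  ⟶  MI  (L5)  txn=BusRdX+Flush  M[L5]=81
step 6: P0: load  L4  ⟶  SS  (L4)  txn=BusRd  M[L4]=80
step 7: P1: store L4 := 72  ⟶  IM  (L4)  txn=BusUpgr  M[L4]=80
step 8: P1: load  L4  ⟶  IM  (L4)  txn=∅  M[L4]=80
step 9: P1: load  L4  ⟶  IM  (L4)  txn=∅  M[L4]=80
step 10: P1: load  L4  ⟶  IM  (L4)  txn=∅  M[L4]=80
step 11: P0: store L4 := 49  ⟶  MI  (L4)  txn=BusRdX+Flush  M[L4]=72
step 12: P0: load  L4  ⟶  MI  (L4)  txn=∅  M[L4]=72
step 13: P0: store L2 := 69  ⟶  MI  (L2)  txn=BusRdX  M[L2]=60
step 14: P1: store L4 := 94  ⟶  IM  (L4)  txn=BusRdX+Flush  M[L4]=49
step 15: P0: store L4 := 80  ⟶  MI  (L4)  txn=BusRdX+Flush  M[L4]=94
step 16: P1: store L4 := 32  ⟶  IM  (L4)  txn=BusRdX+Flush  M[L4]=80
step 17: P1: load  L4  ⟶  IM  (L4)  txn=∅  M[L4]=80
step 18: P0: store L4 := 9  ⟶  MI  (L4)  txn=BusRdX+Flush  M[L4]=32
step 19: P0: store L3 := 66  ⟶  MI  (L3)  txn=BusRdX  M[L3]=30
step 20: P0: store L5 := 52  ⟶  MI  (L5)  txn=∅  M[L5]=81
step 21: P0: load  L4  ⟶  MI  (L4)  txn=∅  M[L4]=32
step 22: P1: load  L0  ⟶  IE  (L0)  txn=BusRd  M[L0]=90

state = E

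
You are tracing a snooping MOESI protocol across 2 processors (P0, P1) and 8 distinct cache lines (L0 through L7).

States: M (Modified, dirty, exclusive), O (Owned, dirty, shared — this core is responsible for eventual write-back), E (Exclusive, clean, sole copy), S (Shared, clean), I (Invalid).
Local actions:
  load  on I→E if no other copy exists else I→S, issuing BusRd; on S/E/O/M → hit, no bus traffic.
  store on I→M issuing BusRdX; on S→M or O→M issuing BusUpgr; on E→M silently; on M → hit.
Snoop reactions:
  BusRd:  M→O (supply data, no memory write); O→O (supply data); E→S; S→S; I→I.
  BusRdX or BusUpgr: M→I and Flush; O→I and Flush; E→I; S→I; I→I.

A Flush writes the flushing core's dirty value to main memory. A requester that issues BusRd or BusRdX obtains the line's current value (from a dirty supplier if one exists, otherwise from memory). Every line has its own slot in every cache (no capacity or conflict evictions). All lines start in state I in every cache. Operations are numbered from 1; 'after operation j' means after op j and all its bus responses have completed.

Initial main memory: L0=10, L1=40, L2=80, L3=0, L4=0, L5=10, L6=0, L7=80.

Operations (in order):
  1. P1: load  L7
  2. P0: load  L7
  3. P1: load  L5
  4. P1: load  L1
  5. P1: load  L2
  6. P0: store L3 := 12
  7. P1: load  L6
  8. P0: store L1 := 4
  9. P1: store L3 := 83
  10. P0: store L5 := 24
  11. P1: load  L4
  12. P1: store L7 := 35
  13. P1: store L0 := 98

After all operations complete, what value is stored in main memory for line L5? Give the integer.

memory[L5] = 10

  op1 P1: load  L7 → I/E on L7; bus BusRd; mem=80
  op2 P0: load  L7 → S/S on L7; bus BusRd; mem=80
  op3 P1: load  L5 → I/E on L5; bus BusRd; mem=10
  op4 P1: load  L1 → I/E on L1; bus BusRd; mem=40
  op5 P1: load  L2 → I/E on L2; bus BusRd; mem=80
  op6 P0: store L3 := 12 → M/I on L3; bus BusRdX; mem=0
  op7 P1: load  L6 → I/E on L6; bus BusRd; mem=0
  op8 P0: store L1 := 4 → M/I on L1; bus BusRdX; mem=40
  op9 P1: store L3 := 83 → I/M on L3; bus BusRdX Flush; mem=12
  op10 P0: store L5 := 24 → M/I on L5; bus BusRdX; mem=10
  op11 P1: load  L4 → I/E on L4; bus BusRd; mem=0
  op12 P1: store L7 := 35 → I/M on L7; bus BusUpgr; mem=80
  op13 P1: store L0 := 98 → I/M on L0; bus BusRdX; mem=10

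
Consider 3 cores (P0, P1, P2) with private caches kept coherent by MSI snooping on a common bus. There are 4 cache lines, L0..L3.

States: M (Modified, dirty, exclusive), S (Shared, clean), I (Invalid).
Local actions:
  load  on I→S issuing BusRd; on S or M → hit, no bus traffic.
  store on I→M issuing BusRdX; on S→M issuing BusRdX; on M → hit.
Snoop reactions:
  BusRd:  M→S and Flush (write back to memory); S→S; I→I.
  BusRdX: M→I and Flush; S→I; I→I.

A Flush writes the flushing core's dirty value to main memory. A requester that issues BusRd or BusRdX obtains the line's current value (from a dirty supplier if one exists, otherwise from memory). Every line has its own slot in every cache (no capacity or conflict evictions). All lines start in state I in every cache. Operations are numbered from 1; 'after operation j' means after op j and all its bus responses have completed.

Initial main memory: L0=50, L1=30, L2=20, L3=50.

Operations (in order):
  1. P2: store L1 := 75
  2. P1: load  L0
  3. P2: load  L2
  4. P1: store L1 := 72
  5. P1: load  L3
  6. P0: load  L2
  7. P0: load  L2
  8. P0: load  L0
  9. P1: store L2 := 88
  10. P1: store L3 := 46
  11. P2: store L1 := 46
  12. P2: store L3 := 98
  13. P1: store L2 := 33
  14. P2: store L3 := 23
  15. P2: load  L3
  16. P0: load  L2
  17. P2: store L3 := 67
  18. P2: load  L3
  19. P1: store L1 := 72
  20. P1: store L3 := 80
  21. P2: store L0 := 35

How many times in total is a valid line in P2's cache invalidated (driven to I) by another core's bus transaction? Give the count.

invalidations = 4

  op1 P2: store L1 := 75 → I/I/M on L1; bus BusRdX; mem=30
  op2 P1: load  L0 → I/S/I on L0; bus BusRd; mem=50
  op3 P2: load  L2 → I/I/S on L2; bus BusRd; mem=20
  op4 P1: store L1 := 72 → I/M/I on L1; bus BusRdX Flush; mem=75
  op5 P1: load  L3 → I/S/I on L3; bus BusRd; mem=50
  op6 P0: load  L2 → S/I/S on L2; bus BusRd; mem=20
  op7 P0: load  L2 → S/I/S on L2; bus (none); mem=20
  op8 P0: load  L0 → S/S/I on L0; bus BusRd; mem=50
  op9 P1: store L2 := 88 → I/M/I on L2; bus BusRdX; mem=20
  op10 P1: store L3 := 46 → I/M/I on L3; bus BusRdX; mem=50
  op11 P2: store L1 := 46 → I/I/M on L1; bus BusRdX Flush; mem=72
  op12 P2: store L3 := 98 → I/I/M on L3; bus BusRdX Flush; mem=46
  op13 P1: store L2 := 33 → I/M/I on L2; bus (none); mem=20
  op14 P2: store L3 := 23 → I/I/M on L3; bus (none); mem=46
  op15 P2: load  L3 → I/I/M on L3; bus (none); mem=46
  op16 P0: load  L2 → S/S/I on L2; bus BusRd Flush; mem=33
  op17 P2: store L3 := 67 → I/I/M on L3; bus (none); mem=46
  op18 P2: load  L3 → I/I/M on L3; bus (none); mem=46
  op19 P1: store L1 := 72 → I/M/I on L1; bus BusRdX Flush; mem=46
  op20 P1: store L3 := 80 → I/M/I on L3; bus BusRdX Flush; mem=67
  op21 P2: store L0 := 35 → I/I/M on L0; bus BusRdX; mem=50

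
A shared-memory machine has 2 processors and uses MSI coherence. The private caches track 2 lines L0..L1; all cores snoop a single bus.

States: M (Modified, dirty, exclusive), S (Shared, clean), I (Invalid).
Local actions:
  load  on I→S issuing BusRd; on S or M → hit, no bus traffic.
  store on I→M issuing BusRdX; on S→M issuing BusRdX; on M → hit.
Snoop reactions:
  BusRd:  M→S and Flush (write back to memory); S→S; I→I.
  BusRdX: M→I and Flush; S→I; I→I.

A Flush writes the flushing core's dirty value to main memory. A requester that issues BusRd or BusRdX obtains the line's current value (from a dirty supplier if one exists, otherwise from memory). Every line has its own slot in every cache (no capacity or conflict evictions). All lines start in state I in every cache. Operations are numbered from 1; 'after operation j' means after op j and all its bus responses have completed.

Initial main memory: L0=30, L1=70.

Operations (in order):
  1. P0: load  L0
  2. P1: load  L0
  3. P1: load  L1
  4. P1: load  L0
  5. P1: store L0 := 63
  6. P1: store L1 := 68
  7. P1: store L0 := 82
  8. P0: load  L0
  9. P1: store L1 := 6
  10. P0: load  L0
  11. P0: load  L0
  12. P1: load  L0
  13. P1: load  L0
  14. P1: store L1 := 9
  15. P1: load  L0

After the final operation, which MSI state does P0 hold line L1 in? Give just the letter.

state = I

step 1: P0: load  L0  ⟶  SI  (L0)  txn=BusRd  M[L0]=30
step 2: P1: load  L0  ⟶  SS  (L0)  txn=BusRd  M[L0]=30
step 3: P1: load  L1  ⟶  IS  (L1)  txn=BusRd  M[L1]=70
step 4: P1: load  L0  ⟶  SS  (L0)  txn=∅  M[L0]=30
step 5: P1: store L0 := 63  ⟶  IM  (L0)  txn=BusRdX  M[L0]=30
step 6: P1: store L1 := 68  ⟶  IM  (L1)  txn=BusRdX  M[L1]=70
step 7: P1: store L0 := 82  ⟶  IM  (L0)  txn=∅  M[L0]=30
step 8: P0: load  L0  ⟶  SS  (L0)  txn=BusRd+Flush  M[L0]=82
step 9: P1: store L1 := 6  ⟶  IM  (L1)  txn=∅  M[L1]=70
step 10: P0: load  L0  ⟶  SS  (L0)  txn=∅  M[L0]=82
step 11: P0: load  L0  ⟶  SS  (L0)  txn=∅  M[L0]=82
step 12: P1: load  L0  ⟶  SS  (L0)  txn=∅  M[L0]=82
step 13: P1: load  L0  ⟶  SS  (L0)  txn=∅  M[L0]=82
step 14: P1: store L1 := 9  ⟶  IM  (L1)  txn=∅  M[L1]=70
step 15: P1: load  L0  ⟶  SS  (L0)  txn=∅  M[L0]=82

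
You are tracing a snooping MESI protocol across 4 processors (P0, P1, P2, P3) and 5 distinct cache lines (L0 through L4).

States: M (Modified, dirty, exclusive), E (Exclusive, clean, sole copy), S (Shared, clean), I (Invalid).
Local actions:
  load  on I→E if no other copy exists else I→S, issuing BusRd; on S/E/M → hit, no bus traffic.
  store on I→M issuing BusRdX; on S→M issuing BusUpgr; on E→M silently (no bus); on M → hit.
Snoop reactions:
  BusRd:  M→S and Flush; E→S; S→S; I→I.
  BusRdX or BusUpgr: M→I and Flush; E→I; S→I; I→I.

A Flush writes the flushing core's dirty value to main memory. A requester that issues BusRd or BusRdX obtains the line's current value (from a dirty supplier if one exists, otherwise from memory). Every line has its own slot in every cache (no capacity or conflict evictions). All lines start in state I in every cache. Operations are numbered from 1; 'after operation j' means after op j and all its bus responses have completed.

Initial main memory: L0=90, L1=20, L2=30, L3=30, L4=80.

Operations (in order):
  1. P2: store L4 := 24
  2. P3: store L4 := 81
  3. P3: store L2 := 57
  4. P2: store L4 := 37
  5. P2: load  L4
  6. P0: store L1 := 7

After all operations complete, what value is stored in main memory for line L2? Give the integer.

step 1: P2: store L4 := 24  ⟶  IIMI  (L4)  txn=BusRdX  M[L4]=80
step 2: P3: store L4 := 81  ⟶  IIIM  (L4)  txn=BusRdX+Flush  M[L4]=24
step 3: P3: store L2 := 57  ⟶  IIIM  (L2)  txn=BusRdX  M[L2]=30
step 4: P2: store L4 := 37  ⟶  IIMI  (L4)  txn=BusRdX+Flush  M[L4]=81
step 5: P2: load  L4  ⟶  IIMI  (L4)  txn=∅  M[L4]=81
step 6: P0: store L1 := 7  ⟶  MIII  (L1)  txn=BusRdX  M[L1]=20

memory[L2] = 30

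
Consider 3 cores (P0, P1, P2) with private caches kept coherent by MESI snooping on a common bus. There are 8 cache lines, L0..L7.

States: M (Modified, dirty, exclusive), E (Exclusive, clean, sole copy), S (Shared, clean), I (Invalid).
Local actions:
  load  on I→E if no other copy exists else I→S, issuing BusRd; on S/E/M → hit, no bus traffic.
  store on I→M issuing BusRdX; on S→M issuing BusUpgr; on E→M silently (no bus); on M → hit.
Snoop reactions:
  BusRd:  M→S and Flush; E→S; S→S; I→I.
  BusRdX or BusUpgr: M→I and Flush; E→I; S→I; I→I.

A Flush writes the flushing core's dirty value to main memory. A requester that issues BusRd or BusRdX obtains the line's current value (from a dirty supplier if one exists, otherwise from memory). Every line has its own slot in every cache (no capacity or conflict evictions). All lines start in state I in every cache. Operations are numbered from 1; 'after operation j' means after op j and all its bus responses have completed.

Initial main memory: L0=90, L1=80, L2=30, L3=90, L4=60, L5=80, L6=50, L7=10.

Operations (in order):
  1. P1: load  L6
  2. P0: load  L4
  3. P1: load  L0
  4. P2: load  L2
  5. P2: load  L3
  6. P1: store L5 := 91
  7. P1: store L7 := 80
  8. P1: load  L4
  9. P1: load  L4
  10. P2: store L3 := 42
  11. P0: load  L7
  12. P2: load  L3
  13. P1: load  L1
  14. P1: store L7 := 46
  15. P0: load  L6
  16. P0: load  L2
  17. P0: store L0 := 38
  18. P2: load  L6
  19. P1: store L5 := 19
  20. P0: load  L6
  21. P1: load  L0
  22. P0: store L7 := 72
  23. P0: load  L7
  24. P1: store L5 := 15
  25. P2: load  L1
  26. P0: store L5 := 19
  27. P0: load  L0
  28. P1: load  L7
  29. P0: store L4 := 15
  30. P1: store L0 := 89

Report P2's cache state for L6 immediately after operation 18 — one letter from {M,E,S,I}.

  op1 P1: load  L6 → I/E/I on L6; bus BusRd; mem=50
  op2 P0: load  L4 → E/I/I on L4; bus BusRd; mem=60
  op3 P1: load  L0 → I/E/I on L0; bus BusRd; mem=90
  op4 P2: load  L2 → I/I/E on L2; bus BusRd; mem=30
  op5 P2: load  L3 → I/I/E on L3; bus BusRd; mem=90
  op6 P1: store L5 := 91 → I/M/I on L5; bus BusRdX; mem=80
  op7 P1: store L7 := 80 → I/M/I on L7; bus BusRdX; mem=10
  op8 P1: load  L4 → S/S/I on L4; bus BusRd; mem=60
  op9 P1: load  L4 → S/S/I on L4; bus (none); mem=60
  op10 P2: store L3 := 42 → I/I/M on L3; bus (none); mem=90
  op11 P0: load  L7 → S/S/I on L7; bus BusRd Flush; mem=80
  op12 P2: load  L3 → I/I/M on L3; bus (none); mem=90
  op13 P1: load  L1 → I/E/I on L1; bus BusRd; mem=80
  op14 P1: store L7 := 46 → I/M/I on L7; bus BusUpgr; mem=80
  op15 P0: load  L6 → S/S/I on L6; bus BusRd; mem=50
  op16 P0: load  L2 → S/I/S on L2; bus BusRd; mem=30
  op17 P0: store L0 := 38 → M/I/I on L0; bus BusRdX; mem=90
  op18 P2: load  L6 → S/S/S on L6; bus BusRd; mem=50
  op19 P1: store L5 := 19 → I/M/I on L5; bus (none); mem=80
  op20 P0: load  L6 → S/S/S on L6; bus (none); mem=50
  op21 P1: load  L0 → S/S/I on L0; bus BusRd Flush; mem=38
  op22 P0: store L7 := 72 → M/I/I on L7; bus BusRdX Flush; mem=46
  op23 P0: load  L7 → M/I/I on L7; bus (none); mem=46
  op24 P1: store L5 := 15 → I/M/I on L5; bus (none); mem=80
  op25 P2: load  L1 → I/S/S on L1; bus BusRd; mem=80
  op26 P0: store L5 := 19 → M/I/I on L5; bus BusRdX Flush; mem=15
  op27 P0: load  L0 → S/S/I on L0; bus (none); mem=38
  op28 P1: load  L7 → S/S/I on L7; bus BusRd Flush; mem=72
  op29 P0: store L4 := 15 → M/I/I on L4; bus BusUpgr; mem=60
  op30 P1: store L0 := 89 → I/M/I on L0; bus BusUpgr; mem=38

state = S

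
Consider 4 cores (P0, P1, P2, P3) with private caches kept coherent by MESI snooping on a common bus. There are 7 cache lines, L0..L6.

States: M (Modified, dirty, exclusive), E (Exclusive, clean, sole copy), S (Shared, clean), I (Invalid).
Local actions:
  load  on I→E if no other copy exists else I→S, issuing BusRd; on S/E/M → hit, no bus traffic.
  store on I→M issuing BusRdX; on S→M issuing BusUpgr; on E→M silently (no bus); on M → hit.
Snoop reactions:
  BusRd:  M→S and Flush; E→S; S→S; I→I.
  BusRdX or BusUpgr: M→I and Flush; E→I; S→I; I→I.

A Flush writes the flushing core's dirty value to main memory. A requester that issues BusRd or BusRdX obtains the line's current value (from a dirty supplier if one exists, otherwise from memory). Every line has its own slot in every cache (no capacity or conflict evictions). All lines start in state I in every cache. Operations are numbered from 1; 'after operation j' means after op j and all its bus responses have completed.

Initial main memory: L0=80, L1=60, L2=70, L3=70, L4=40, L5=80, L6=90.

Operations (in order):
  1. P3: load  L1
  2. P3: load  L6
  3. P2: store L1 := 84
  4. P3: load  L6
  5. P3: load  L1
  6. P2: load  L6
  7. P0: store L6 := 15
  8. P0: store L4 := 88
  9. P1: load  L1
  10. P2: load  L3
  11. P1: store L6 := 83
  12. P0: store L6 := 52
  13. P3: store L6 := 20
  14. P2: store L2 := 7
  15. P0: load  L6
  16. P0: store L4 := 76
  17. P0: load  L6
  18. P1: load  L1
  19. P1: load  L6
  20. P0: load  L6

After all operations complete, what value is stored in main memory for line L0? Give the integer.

1. P3: load  L1  bus=[BusRd]  L1: P0=I P1=I P2=I P3=E  mem[L1]=60
2. P3: load  L6  bus=[BusRd]  L6: P0=I P1=I P2=I P3=E  mem[L6]=90
3. P2: store L1 := 84  bus=[BusRdX]  L1: P0=I P1=I P2=M P3=I  mem[L1]=60
4. P3: load  L6  bus=[-]  L6: P0=I P1=I P2=I P3=E  mem[L6]=90
5. P3: load  L1  bus=[BusRd,Flush]  L1: P0=I P1=I P2=S P3=S  mem[L1]=84
6. P2: load  L6  bus=[BusRd]  L6: P0=I P1=I P2=S P3=S  mem[L6]=90
7. P0: store L6 := 15  bus=[BusRdX]  L6: P0=M P1=I P2=I P3=I  mem[L6]=90
8. P0: store L4 := 88  bus=[BusRdX]  L4: P0=M P1=I P2=I P3=I  mem[L4]=40
9. P1: load  L1  bus=[BusRd]  L1: P0=I P1=S P2=S P3=S  mem[L1]=84
10. P2: load  L3  bus=[BusRd]  L3: P0=I P1=I P2=E P3=I  mem[L3]=70
11. P1: store L6 := 83  bus=[BusRdX,Flush]  L6: P0=I P1=M P2=I P3=I  mem[L6]=15
12. P0: store L6 := 52  bus=[BusRdX,Flush]  L6: P0=M P1=I P2=I P3=I  mem[L6]=83
13. P3: store L6 := 20  bus=[BusRdX,Flush]  L6: P0=I P1=I P2=I P3=M  mem[L6]=52
14. P2: store L2 := 7  bus=[BusRdX]  L2: P0=I P1=I P2=M P3=I  mem[L2]=70
15. P0: load  L6  bus=[BusRd,Flush]  L6: P0=S P1=I P2=I P3=S  mem[L6]=20
16. P0: store L4 := 76  bus=[-]  L4: P0=M P1=I P2=I P3=I  mem[L4]=40
17. P0: load  L6  bus=[-]  L6: P0=S P1=I P2=I P3=S  mem[L6]=20
18. P1: load  L1  bus=[-]  L1: P0=I P1=S P2=S P3=S  mem[L1]=84
19. P1: load  L6  bus=[BusRd]  L6: P0=S P1=S P2=I P3=S  mem[L6]=20
20. P0: load  L6  bus=[-]  L6: P0=S P1=S P2=I P3=S  mem[L6]=20

memory[L0] = 80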